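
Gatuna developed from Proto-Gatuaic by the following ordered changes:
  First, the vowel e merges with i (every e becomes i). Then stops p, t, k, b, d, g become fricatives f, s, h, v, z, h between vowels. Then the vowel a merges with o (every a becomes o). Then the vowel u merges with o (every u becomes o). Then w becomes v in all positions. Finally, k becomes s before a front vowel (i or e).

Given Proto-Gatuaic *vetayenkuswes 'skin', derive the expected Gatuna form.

Gatuna: start from *vetayenkuswes.
  rule 1 (vowel merger): vetayenkuswes → vitayinkuswis
  rule 2 (intervocalic lenition): vitayinkuswis → visayinkuswis
  rule 3 (vowel merger): visayinkuswis → visoyinkuswis
  rule 4 (vowel merger): visoyinkuswis → visoyinkoswis
  rule 5 (unconditioned shift): visoyinkoswis → visoyinkosvis
  rule 6: no change — visoyinkosvis
  ⇒ Gatuna visoyinkosvis

visoyinkosvis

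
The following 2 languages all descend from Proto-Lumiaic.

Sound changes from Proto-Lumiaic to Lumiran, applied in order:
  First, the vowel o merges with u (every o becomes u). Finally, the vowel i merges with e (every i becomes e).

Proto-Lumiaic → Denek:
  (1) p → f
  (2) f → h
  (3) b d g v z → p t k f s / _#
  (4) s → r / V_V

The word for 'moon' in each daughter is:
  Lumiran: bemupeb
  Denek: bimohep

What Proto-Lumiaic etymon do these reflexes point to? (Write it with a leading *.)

*bimopeb

Position 4: Lumiran has u, Denek has o. Denek preserves o here (none of its changes turn any other segment into o), so the proto-segment is *o.
Position 2: Lumiran has e, Denek has i. Denek preserves i here (none of its changes turn any other segment into i), so the proto-segment is *i.
This points to *bimopeb. Verify forward in each daughter:
Lumiran: *bimopeb > bimupeb > bemupeb  (by vowel merger, vowel merger)
Denek: start from *bimopeb.
  rule 1 (unconditioned shift): bimopeb → bimofeb
  rule 2 (unconditioned shift): bimofeb → bimoheb
  rule 3 (final devoicing): bimoheb → bimohep
  rule 4: no change — bimohep
  ⇒ Denek bimohep
*bimopeb is the unique common source.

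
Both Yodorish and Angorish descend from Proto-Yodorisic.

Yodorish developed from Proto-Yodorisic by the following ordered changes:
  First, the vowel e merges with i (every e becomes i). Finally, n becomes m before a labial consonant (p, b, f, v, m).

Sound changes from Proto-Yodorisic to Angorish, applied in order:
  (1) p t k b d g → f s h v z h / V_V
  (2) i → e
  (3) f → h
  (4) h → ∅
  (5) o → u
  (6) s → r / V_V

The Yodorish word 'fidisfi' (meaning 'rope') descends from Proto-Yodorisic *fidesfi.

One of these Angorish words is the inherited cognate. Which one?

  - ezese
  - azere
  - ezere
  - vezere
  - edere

ezere

Angorish: start from *fidesfi.
  rule 1 (intervocalic lenition): fidesfi → fizesfi
  rule 2 (vowel merger): fizesfi → fezesfe
  rule 3 (unconditioned shift): fezesfe → hezeshe
  rule 4 (h-loss): hezeshe → ezese
  rule 5: no change — ezese
  rule 6 (rhotacism): ezese → ezere
  ⇒ Angorish ezere
Only 'ezere' matches the regular Angorish development of *fidesfi.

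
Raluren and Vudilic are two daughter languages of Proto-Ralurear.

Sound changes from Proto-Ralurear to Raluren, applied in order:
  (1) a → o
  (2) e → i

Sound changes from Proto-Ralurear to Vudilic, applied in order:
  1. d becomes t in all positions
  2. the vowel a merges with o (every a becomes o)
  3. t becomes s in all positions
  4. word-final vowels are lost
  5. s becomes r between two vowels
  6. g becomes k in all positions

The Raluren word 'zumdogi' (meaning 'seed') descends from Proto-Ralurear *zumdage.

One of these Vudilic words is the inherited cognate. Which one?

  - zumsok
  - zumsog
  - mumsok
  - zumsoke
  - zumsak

Vudilic: *zumdage
  zumdage → zumtage   [unconditioned shift]
  zumtage → zumtoge   [vowel merger]
  zumtoge → zumsoge   [unconditioned shift]
  zumsoge → zumsog   [apocope]
  zumsog (rule 5 does not apply)
  zumsog → zumsok   [unconditioned shift]
  giving Vudilic zumsok.

zumsok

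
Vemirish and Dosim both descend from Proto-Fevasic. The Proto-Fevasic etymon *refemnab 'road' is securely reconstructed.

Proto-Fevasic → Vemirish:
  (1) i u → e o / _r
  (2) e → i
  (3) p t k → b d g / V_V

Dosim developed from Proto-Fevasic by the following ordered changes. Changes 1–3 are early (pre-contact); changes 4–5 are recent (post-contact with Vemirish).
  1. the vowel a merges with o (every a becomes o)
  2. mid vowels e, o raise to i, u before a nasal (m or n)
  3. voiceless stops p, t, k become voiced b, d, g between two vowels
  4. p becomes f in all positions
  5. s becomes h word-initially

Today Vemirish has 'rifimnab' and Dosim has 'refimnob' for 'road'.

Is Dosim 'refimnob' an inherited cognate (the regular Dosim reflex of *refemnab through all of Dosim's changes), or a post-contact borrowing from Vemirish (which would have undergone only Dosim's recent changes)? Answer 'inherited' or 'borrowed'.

inherited

If inherited, *refemnab would pass through all of Dosim's changes:
Dosim: *refemnab
  refemnab → refemnob   [vowel merger]
  refemnob → refimnob   [pre-nasal raising]
  refimnob (rule 3 does not apply)
  refimnob (rule 4 does not apply)
  refimnob (rule 5 does not apply)
  giving Dosim refimnob.
If borrowed from Vemirish 'rifimnab' after the early changes, it would undergo only the recent ones:
  rule 4 (unconditioned shift): no change (rifimnab)
  rule 5 (debuccalisation): no change (rifimnab)
  ⇒ as a loan: rifimnab
Dosim 'refimnob' matches the inherited outcome exactly, so it is an inherited cognate, not a loan.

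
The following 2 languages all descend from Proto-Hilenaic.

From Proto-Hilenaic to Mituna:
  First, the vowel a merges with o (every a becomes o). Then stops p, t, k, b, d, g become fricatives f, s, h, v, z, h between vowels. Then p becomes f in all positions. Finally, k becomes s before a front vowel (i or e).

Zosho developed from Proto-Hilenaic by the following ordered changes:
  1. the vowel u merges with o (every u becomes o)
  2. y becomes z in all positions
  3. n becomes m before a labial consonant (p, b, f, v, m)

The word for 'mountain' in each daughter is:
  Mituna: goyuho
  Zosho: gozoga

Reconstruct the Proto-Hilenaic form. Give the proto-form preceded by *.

*goyuga

Position 5: Mituna has h, Zosho has g. Zosho preserves g here (none of its changes turn any other segment into g), so the proto-segment is *g.
Position 6: Mituna has o, Zosho has a. Zosho preserves a here (none of its changes turn any other segment into a), so the proto-segment is *a.
Position 4: Mituna has u, Zosho has o. Mituna preserves u here (none of its changes turn any other segment into u), so the proto-segment is *u.
This points to *goyuga. Verify forward in each daughter:
Mituna: start from *goyuga.
  rule 1 (vowel merger): goyuga → goyugo
  rule 2 (intervocalic lenition): goyugo → goyuho
  rule 3: no change — goyuho
  rule 4: no change — goyuho
  ⇒ Mituna goyuho
Zosho: *goyuga > goyoga > gozoga  (by vowel merger, unconditioned shift)
No other proto-form is consistent with every reflex, so the reconstruction is *goyuga.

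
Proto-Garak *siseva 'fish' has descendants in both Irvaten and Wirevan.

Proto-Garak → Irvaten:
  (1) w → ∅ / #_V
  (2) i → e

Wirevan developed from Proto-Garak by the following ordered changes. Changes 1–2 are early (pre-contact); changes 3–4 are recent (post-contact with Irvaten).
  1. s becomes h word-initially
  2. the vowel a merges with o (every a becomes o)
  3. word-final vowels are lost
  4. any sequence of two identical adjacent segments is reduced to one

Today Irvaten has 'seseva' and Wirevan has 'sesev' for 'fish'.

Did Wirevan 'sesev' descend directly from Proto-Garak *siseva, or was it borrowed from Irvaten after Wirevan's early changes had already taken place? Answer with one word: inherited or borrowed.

If inherited, *siseva would pass through all of Wirevan's changes:
Wirevan: start from *siseva.
  rule 1 (debuccalisation): siseva → hiseva
  rule 2 (vowel merger): hiseva → hisevo
  rule 3 (apocope): hisevo → hisev
  rule 4: no change — hisev
  ⇒ Wirevan hisev
If borrowed from Irvaten 'seseva' after the early changes, it would undergo only the recent ones:
  rule 3 (apocope): seseva → sesev
  rule 4 (degemination): no change (sesev)
  ⇒ as a loan: sesev
Wirevan 'sesev' matches the loan outcome 'sesev', not the inherited 'hisev' — it skipped the early Wirevan changes, so it was borrowed from Irvaten.

borrowed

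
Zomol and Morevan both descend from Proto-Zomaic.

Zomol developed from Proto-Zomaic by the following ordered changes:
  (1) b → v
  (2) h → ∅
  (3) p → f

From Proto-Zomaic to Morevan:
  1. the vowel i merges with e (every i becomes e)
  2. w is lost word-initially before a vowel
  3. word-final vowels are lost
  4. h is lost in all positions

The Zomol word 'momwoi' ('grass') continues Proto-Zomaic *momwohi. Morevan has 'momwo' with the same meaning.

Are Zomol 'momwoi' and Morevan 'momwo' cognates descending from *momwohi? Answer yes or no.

Derive the expected Morevan reflex of *momwohi:
Morevan: *momwohi
  momwohi → momwohe   [vowel merger]
  momwohe (rule 2 does not apply)
  momwohe → momwoh   [apocope]
  momwoh → momwo   [h-loss]
  giving Morevan momwo.
Morevan 'momwo' matches the regular reflex exactly, so the pair is cognate.

yes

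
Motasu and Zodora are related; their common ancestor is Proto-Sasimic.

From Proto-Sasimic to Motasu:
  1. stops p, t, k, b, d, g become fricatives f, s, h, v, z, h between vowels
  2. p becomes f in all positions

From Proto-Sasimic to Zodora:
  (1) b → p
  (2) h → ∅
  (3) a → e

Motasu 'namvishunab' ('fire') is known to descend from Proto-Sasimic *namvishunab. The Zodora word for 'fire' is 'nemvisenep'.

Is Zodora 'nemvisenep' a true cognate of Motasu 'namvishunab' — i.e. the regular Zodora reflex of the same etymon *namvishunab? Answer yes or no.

Derive the expected Zodora reflex of *namvishunab:
Zodora: *namvishunab
  namvishunab → namvishunap   [unconditioned shift]
  namvishunap → namvisunap   [h-loss]
  namvisunap → nemvisunep   [vowel merger]
  giving Zodora nemvisunep.
The regular Zodora reflex would be 'nemvisunep', but the attested form is 'nemvisenep'. The correspondence is irregular, so they are not cognates (the Zodora form has a different source).

no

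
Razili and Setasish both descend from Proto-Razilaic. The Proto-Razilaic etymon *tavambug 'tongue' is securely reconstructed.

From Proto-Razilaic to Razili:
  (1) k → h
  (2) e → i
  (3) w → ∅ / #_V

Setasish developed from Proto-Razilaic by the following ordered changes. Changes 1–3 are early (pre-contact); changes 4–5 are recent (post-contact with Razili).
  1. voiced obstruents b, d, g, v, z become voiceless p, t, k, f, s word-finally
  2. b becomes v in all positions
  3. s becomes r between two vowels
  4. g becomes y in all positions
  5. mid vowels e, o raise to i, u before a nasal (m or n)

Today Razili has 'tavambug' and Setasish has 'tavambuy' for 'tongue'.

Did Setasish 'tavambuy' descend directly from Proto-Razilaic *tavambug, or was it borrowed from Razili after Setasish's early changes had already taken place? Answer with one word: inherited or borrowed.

If inherited, *tavambug would pass through all of Setasish's changes:
Setasish: *tavambug > tavambuk > tavamvuk  (by final devoicing, unconditioned shift)
If borrowed from Razili 'tavambug' after the early changes, it would undergo only the recent ones:
  rule 4 (unconditioned shift): tavambug → tavambuy
  rule 5 (pre-nasal raising): no change (tavambuy)
  ⇒ as a loan: tavambuy
Setasish 'tavambuy' matches the loan outcome 'tavambuy', not the inherited 'tavamvuk' — it skipped the early Setasish changes, so it was borrowed from Razili.

borrowed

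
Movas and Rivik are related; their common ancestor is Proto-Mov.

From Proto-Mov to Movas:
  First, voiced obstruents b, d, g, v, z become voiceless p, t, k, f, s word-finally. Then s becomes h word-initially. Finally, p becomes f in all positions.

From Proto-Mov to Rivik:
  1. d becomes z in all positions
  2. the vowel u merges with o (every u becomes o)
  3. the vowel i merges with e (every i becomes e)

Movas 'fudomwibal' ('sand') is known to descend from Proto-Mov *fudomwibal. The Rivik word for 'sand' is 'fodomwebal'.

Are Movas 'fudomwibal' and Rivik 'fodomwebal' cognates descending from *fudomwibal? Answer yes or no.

Derive the expected Rivik reflex of *fudomwibal:
Rivik: start from *fudomwibal.
  rule 1 (unconditioned shift): fudomwibal → fuzomwibal
  rule 2 (vowel merger): fuzomwibal → fozomwibal
  rule 3 (vowel merger): fozomwibal → fozomwebal
  ⇒ Rivik fozomwebal
The regular Rivik reflex would be 'fozomwebal', but the attested form is 'fodomwebal'. The correspondence is irregular, so they are not cognates (the Rivik form has a different source).

no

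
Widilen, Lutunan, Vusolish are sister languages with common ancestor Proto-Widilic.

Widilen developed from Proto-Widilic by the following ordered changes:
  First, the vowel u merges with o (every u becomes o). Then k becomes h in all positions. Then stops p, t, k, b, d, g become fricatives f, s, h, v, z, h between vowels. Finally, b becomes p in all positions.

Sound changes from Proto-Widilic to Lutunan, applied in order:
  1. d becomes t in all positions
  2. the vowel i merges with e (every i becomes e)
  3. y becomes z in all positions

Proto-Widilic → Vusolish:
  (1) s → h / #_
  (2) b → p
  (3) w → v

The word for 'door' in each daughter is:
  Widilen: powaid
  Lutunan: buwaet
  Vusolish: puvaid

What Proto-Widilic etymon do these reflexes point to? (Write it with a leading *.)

Position 1: Widilen has p, Lutunan has b, Vusolish has p. Lutunan preserves b here (none of its changes turn any other segment into b), so the proto-segment is *b.
Position 2: Widilen has o, Lutunan has u, Vusolish has u. Lutunan preserves u here (none of its changes turn any other segment into u), so the proto-segment is *u.
Verify the candidate proto-form against each daughter:
Widilen: *buwaid > bowaid > powaid  (by vowel merger, unconditioned shift)
Lutunan: *buwaid
  buwaid → buwait   [unconditioned shift]
  buwait → buwaet   [vowel merger]
  buwaet (rule 3 does not apply)
  giving Lutunan buwaet.
Vusolish: *buwaid > puwaid > puvaid  (by unconditioned shift, unconditioned shift)
Only *buwaid yields all of Widilen powaid, Lutunan buwaet, Vusolish puvaid.

*buwaid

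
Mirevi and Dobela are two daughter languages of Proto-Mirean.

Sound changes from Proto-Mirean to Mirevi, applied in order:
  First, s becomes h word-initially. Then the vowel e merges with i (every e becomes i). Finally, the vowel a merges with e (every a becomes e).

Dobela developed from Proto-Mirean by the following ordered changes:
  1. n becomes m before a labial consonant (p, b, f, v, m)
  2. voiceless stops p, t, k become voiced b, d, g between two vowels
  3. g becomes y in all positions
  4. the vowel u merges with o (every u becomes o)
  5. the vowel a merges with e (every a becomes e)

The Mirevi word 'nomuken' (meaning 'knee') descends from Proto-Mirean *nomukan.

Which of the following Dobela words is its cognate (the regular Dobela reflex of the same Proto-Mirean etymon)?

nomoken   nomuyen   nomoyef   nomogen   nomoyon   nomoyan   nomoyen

Dobela: *nomukan > nomugan > nomuyan > nomoyan > nomoyen  (by intervocalic voicing, unconditioned shift, vowel merger, vowel merger)
Only 'nomoyen' matches the regular Dobela development of *nomukan.

nomoyen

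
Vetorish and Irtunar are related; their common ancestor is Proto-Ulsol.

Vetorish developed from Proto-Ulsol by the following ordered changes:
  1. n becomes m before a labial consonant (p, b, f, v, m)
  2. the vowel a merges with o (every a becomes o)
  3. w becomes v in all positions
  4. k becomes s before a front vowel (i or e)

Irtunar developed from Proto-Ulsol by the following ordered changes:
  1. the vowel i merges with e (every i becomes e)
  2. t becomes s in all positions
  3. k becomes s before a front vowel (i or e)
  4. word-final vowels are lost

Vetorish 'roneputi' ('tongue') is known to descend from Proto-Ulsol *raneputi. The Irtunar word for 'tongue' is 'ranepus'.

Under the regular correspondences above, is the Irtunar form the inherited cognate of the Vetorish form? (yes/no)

yes

Derive the expected Irtunar reflex of *raneputi:
Irtunar: *raneputi > ranepute > ranepuse > ranepus  (by vowel merger, unconditioned shift, apocope)
Irtunar 'ranepus' matches the regular reflex exactly, so the pair is cognate.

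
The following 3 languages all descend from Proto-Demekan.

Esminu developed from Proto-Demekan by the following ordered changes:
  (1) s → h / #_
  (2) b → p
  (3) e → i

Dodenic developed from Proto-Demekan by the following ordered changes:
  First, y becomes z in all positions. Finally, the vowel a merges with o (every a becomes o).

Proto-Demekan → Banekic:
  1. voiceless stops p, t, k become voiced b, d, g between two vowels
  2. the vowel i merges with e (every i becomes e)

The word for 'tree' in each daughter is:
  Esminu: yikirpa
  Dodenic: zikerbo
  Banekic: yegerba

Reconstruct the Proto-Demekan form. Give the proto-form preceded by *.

*yikerba

Position 4: Esminu has i, Dodenic has e, Banekic has e. Dodenic preserves e here (none of its changes turn any other segment into e), so the proto-segment is *e.
Position 3: Esminu has k, Dodenic has k, Banekic has g. Esminu preserves k here (none of its changes turn any other segment into k), so the proto-segment is *k.
Position 6: Esminu has p, Dodenic has b, Banekic has b. Dodenic preserves b here (none of its changes turn any other segment into b), so the proto-segment is *b.
Continuing position by position gives *yikerba; check it forward:
Esminu: *yikerba > yikerpa > yikirpa  (by unconditioned shift, vowel merger)
Dodenic: *yikerba
  yikerba → zikerba   [unconditioned shift]
  zikerba → zikerbo   [vowel merger]
  giving Dodenic zikerbo.
Banekic: start from *yikerba.
  rule 1 (intervocalic voicing): yikerba → yigerba
  rule 2 (vowel merger): yigerba → yegerba
  ⇒ Banekic yegerba
Only *yikerba yields all of Esminu yikirpa, Dodenic zikerbo, Banekic yegerba.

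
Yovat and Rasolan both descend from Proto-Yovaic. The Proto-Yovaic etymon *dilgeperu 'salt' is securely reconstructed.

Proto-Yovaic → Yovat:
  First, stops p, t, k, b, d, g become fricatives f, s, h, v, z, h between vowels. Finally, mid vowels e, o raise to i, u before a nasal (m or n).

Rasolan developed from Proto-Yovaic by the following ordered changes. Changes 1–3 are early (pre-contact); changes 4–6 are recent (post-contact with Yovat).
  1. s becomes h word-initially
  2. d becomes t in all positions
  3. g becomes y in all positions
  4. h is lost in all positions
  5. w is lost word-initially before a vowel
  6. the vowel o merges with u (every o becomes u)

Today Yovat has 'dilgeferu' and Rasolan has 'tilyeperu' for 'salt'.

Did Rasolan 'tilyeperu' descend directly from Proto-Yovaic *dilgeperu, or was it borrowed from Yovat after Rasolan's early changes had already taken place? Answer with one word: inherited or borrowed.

If inherited, *dilgeperu would pass through all of Rasolan's changes:
Rasolan: start from *dilgeperu.
  rule 1: no change — dilgeperu
  rule 2 (unconditioned shift): dilgeperu → tilgeperu
  rule 3 (unconditioned shift): tilgeperu → tilyeperu
  rule 4: no change — tilyeperu
  rule 5: no change — tilyeperu
  rule 6: no change — tilyeperu
  ⇒ Rasolan tilyeperu
If borrowed from Yovat 'dilgeferu' after the early changes, it would undergo only the recent ones:
  rule 4 (h-loss): no change (dilgeferu)
  rule 5 (glide loss): no change (dilgeferu)
  rule 6 (vowel merger): no change (dilgeferu)
  ⇒ as a loan: dilgeferu
Rasolan 'tilyeperu' matches the inherited outcome exactly, so it is an inherited cognate, not a loan.

inherited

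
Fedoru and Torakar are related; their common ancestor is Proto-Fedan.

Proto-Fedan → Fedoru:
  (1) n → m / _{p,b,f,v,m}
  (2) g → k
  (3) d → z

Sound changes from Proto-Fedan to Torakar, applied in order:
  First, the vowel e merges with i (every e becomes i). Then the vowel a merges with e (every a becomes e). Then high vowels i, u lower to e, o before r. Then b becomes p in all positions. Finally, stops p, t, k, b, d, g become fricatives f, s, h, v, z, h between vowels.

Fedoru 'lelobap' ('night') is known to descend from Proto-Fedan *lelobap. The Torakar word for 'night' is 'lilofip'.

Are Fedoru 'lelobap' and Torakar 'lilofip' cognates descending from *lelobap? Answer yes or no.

no

Derive the expected Torakar reflex of *lelobap:
Torakar: start from *lelobap.
  rule 1 (vowel merger): lelobap → lilobap
  rule 2 (vowel merger): lilobap → lilobep
  rule 3: no change — lilobep
  rule 4 (unconditioned shift): lilobep → lilopep
  rule 5 (intervocalic lenition): lilopep → lilofep
  ⇒ Torakar lilofep
The regular Torakar reflex would be 'lilofep', but the attested form is 'lilofip'. The correspondence is irregular, so they are not cognates (the Torakar form has a different source).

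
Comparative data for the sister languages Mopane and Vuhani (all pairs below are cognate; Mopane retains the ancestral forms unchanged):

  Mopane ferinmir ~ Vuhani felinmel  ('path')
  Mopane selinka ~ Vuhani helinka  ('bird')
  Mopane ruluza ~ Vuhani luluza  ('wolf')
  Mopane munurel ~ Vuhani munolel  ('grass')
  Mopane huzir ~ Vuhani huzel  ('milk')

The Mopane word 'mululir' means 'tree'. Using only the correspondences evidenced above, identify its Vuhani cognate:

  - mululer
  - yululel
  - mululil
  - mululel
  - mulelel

mululel

ferinmir ~ felinmel, huzir ~ huzel — Mopane i corresponds to Vuhani e after a consonant, before r.
ferinmir ~ felinmel, huzir ~ huzel — Mopane r corresponds to Vuhani l word-finally.
Applying these to Mopane 'mululir':
  mululir → mululer   (i→e after a consonant, before r)
  mululer → mululel   (r→l word-finally)
So the Vuhani cognate is 'mululel'.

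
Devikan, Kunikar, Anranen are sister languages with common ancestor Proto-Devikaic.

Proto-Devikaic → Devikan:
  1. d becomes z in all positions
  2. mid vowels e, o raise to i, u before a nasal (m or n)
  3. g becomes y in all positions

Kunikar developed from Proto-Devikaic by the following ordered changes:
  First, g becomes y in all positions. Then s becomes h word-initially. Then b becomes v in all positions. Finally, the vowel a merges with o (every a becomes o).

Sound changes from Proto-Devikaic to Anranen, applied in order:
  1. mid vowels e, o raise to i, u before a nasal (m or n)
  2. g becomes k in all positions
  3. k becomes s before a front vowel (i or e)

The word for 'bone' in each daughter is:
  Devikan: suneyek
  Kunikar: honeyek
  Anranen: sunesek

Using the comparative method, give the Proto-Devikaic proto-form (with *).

*sonegek

Position 2: Devikan has u, Kunikar has o, Anranen has u. Taking the neighbouring segments as reconstructed: Devikan u could go back to *o or *u; Kunikar o could go back to *a or *o; Anranen u could go back to *o or *u — the one source consistent with every daughter is *o.
Position 5: Devikan has y, Kunikar has y, Anranen has s. Taking the neighbouring segments as reconstructed: Devikan y could go back to *g or *y; Kunikar y could go back to *g or *y; Anranen s could go back to *k or *g or *s — the one source consistent with every daughter is *g.
This points to *sonegek. Verify forward in each daughter:
Devikan: *sonegek > sunegek > suneyek  (by pre-nasal raising, unconditioned shift)
Kunikar: start from *sonegek.
  rule 1 (unconditioned shift): sonegek → soneyek
  rule 2 (debuccalisation): soneyek → honeyek
  rule 3: no change — honeyek
  rule 4: no change — honeyek
  ⇒ Kunikar honeyek
Anranen: *sonegek
  sonegek → sunegek   [pre-nasal raising]
  sunegek → sunekek   [unconditioned shift]
  sunekek → sunesek   [palatalisation]
  giving Anranen sunesek.
No other proto-form is consistent with every reflex, so the reconstruction is *sonegek.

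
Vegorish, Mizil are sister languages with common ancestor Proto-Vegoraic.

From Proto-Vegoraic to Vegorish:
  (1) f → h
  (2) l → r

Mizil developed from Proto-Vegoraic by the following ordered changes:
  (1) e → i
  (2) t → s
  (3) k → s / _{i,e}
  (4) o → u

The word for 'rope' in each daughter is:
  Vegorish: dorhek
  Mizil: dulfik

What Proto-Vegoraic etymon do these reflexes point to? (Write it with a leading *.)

*dolfek

Position 4: Vegorish has h, Mizil has f. Mizil preserves f here (none of its changes turn any other segment into f), so the proto-segment is *f.
Position 5: Vegorish has e, Mizil has i. Vegorish preserves e here (none of its changes turn any other segment into e), so the proto-segment is *e.
Position 3: Vegorish has r, Mizil has l. Mizil preserves l here (none of its changes turn any other segment into l), so the proto-segment is *l.
This points to *dolfek. Verify forward in each daughter:
Vegorish: *dolfek
  dolfek → dolhek   [unconditioned shift]
  dolhek → dorhek   [unconditioned shift]
  giving Vegorish dorhek.
Mizil: start from *dolfek.
  rule 1 (vowel merger): dolfek → dolfik
  rule 2: no change — dolfik
  rule 3: no change — dolfik
  rule 4 (vowel merger): dolfik → dulfik
  ⇒ Mizil dulfik
*dolfek is the unique common source.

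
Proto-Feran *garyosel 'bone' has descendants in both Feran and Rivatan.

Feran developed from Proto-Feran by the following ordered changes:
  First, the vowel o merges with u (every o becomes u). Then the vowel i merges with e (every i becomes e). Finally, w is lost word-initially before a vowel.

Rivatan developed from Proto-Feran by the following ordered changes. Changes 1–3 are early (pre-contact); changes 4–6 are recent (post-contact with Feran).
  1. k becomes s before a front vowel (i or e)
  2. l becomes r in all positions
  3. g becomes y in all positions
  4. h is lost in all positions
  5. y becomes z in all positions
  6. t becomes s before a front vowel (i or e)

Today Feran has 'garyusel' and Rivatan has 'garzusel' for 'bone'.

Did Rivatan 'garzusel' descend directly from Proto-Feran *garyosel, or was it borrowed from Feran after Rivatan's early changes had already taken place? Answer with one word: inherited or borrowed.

borrowed

If inherited, *garyosel would pass through all of Rivatan's changes:
Rivatan: start from *garyosel.
  rule 1: no change — garyosel
  rule 2 (unconditioned shift): garyosel → garyoser
  rule 3 (unconditioned shift): garyoser → yaryoser
  rule 4: no change — yaryoser
  rule 5 (unconditioned shift): yaryoser → zarzoser
  rule 6: no change — zarzoser
  ⇒ Rivatan zarzoser
If borrowed from Feran 'garyusel' after the early changes, it would undergo only the recent ones:
  rule 4 (h-loss): no change (garyusel)
  rule 5 (unconditioned shift): garyusel → garzusel
  rule 6 (palatalisation): no change (garzusel)
  ⇒ as a loan: garzusel
Rivatan 'garzusel' matches the loan outcome 'garzusel', not the inherited 'zarzoser' — it skipped the early Rivatan changes, so it was borrowed from Feran.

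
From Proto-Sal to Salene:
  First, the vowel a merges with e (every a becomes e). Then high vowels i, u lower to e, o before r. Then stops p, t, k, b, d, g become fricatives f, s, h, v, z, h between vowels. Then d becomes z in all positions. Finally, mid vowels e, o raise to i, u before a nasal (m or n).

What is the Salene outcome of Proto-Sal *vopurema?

voforime

Salene: start from *vopurema.
  rule 1 (vowel merger): vopurema → vopureme
  rule 2 (pre-rhotic lowering): vopureme → voporeme
  rule 3 (intervocalic lenition): voporeme → voforeme
  rule 4: no change — voforeme
  rule 5 (pre-nasal raising): voforeme → voforime
  ⇒ Salene voforime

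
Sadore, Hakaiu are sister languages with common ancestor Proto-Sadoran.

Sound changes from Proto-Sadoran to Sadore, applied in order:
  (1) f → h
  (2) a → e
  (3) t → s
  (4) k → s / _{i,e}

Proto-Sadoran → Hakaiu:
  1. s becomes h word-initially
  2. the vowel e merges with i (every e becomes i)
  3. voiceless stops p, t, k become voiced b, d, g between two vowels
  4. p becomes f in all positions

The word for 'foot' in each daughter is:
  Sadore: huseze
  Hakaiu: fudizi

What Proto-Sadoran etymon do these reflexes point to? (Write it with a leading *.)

Position 6: Sadore has e, Hakaiu has i. Taking the neighbouring segments as reconstructed: Sadore e could go back to *a or *e; Hakaiu i could go back to *e or *i — the one source consistent with every daughter is *e.
Position 1: Sadore has h, Hakaiu has f. Taking the neighbouring segments as reconstructed: Sadore h could go back to *f or *h; Hakaiu f could go back to *p or *f — the one source consistent with every daughter is *f.
Position 3: Sadore has s, Hakaiu has d. Taking the neighbouring segments as reconstructed: Sadore s could go back to *t or *k or *s; Hakaiu d could go back to *t or *d — the one source consistent with every daughter is *t.
Continuing position by position gives *futeze; check it forward:
Sadore: *futeze > huteze > huseze  (by unconditioned shift, unconditioned shift)
Hakaiu: *futeze > futizi > fudizi  (by vowel merger, intervocalic voicing)
No other proto-form is consistent with every reflex, so the reconstruction is *futeze.

*futeze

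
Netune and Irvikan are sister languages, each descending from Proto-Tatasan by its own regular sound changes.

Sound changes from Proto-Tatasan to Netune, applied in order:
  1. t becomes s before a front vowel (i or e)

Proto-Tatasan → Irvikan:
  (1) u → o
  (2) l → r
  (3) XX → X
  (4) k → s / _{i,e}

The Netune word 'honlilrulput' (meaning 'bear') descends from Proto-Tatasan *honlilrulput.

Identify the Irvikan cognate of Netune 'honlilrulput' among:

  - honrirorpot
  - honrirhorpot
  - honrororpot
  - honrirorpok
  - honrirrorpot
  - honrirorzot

honrirorpot

Irvikan: *honlilrulput > honlilrolpot > honrirrorpot > honrirorpot  (by vowel merger, unconditioned shift, degemination)
The other candidates each miss or misapply at least one Irvikan change.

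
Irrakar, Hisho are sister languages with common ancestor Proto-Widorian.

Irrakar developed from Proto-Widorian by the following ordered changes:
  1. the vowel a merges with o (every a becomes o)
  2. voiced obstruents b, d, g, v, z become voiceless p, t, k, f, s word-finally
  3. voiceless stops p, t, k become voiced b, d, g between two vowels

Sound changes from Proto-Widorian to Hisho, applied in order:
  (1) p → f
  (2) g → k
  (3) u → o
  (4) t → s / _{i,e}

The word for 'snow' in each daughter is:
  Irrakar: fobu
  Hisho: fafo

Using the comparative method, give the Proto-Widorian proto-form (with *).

*fapu

Position 3: Irrakar has b, Hisho has f. Taking the neighbouring segments as reconstructed: Irrakar b could go back to *p or *b; Hisho f could go back to *p or *f — the one source consistent with every daughter is *p.
Position 2: Irrakar has o, Hisho has a. Hisho preserves a here (none of its changes turn any other segment into a), so the proto-segment is *a.
Position 4: Irrakar has u, Hisho has o. Irrakar preserves u here (none of its changes turn any other segment into u), so the proto-segment is *u.
The remaining positions agree across the daughters. Check the candidate against every language:
Irrakar: start from *fapu.
  rule 1 (vowel merger): fapu → fopu
  rule 2: no change — fopu
  rule 3 (intervocalic voicing): fopu → fobu
  ⇒ Irrakar fobu
Hisho: *fapu > fafu > fafo  (by unconditioned shift, vowel merger)
No other proto-form is consistent with every reflex, so the reconstruction is *fapu.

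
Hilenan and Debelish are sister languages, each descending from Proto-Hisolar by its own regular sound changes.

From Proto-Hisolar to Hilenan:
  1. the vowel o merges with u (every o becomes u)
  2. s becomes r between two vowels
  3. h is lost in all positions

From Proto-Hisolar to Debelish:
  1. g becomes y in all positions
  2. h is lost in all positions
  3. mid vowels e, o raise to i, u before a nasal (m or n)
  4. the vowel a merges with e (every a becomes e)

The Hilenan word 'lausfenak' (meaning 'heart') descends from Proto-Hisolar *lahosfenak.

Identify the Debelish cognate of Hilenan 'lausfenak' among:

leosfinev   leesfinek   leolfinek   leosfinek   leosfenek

Debelish: start from *lahosfenak.
  rule 1: no change — lahosfenak
  rule 2 (h-loss): lahosfenak → laosfenak
  rule 3 (pre-nasal raising): laosfenak → laosfinak
  rule 4 (vowel merger): laosfinak → leosfinek
  ⇒ Debelish leosfinek
Among the options, 'leosfinek' alone shows every Debelish change applied in order.

leosfinek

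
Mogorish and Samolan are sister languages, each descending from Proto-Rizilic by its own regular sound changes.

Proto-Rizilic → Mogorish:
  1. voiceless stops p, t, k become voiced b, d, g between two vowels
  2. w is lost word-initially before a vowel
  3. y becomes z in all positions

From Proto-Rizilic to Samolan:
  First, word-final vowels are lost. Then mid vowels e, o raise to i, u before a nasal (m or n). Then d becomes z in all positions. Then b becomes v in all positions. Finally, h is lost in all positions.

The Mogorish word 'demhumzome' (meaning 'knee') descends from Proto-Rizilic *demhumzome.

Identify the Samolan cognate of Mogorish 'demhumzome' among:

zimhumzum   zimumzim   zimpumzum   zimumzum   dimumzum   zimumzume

Samolan: start from *demhumzome.
  rule 1 (apocope): demhumzome → demhumzom
  rule 2 (pre-nasal raising): demhumzom → dimhumzum
  rule 3 (unconditioned shift): dimhumzum → zimhumzum
  rule 4: no change — zimhumzum
  rule 5 (h-loss): zimhumzum → zimumzum
  ⇒ Samolan zimumzum

zimumzum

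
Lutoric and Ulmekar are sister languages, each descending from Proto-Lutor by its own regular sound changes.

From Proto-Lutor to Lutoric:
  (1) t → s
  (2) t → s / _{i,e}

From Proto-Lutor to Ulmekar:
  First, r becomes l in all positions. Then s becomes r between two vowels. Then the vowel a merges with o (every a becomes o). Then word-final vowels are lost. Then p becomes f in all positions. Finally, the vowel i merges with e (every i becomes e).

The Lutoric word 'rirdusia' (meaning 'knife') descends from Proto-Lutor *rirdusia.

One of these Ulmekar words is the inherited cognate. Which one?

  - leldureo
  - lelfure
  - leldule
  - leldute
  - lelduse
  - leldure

Ulmekar: *rirdusia
  rirdusia → lildusia   [unconditioned shift]
  lildusia → lilduria   [rhotacism]
  lilduria → lildurio   [vowel merger]
  lildurio → lilduri   [apocope]
  lilduri (rule 5 does not apply)
  lilduri → leldure   [vowel merger]
  giving Ulmekar leldure.
The other candidates each miss or misapply at least one Ulmekar change.

leldure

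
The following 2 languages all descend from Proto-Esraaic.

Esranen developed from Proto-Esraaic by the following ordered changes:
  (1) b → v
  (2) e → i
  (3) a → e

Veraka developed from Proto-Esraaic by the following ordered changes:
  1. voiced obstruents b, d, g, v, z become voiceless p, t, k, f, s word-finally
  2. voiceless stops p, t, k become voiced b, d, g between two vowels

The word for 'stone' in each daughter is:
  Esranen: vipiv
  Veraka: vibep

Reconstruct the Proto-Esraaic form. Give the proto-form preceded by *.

Position 5: Esranen has v, Veraka has p. Taking the neighbouring segments as reconstructed: Esranen v could go back to *b or *v; Veraka p could go back to *p or *b — the one source consistent with every daughter is *b.
Position 4: Esranen has i, Veraka has e. Veraka preserves e here (none of its changes turn any other segment into e), so the proto-segment is *e.
This points to *vipeb. Verify forward in each daughter:
Esranen: start from *vipeb.
  rule 1 (unconditioned shift): vipeb → vipev
  rule 2 (vowel merger): vipev → vipiv
  rule 3: no change — vipiv
  ⇒ Esranen vipiv
Veraka: *vipeb > vipep > vibep  (by final devoicing, intervocalic voicing)
Only *vipeb yields all of Esranen vipiv, Veraka vibep.

*vipeb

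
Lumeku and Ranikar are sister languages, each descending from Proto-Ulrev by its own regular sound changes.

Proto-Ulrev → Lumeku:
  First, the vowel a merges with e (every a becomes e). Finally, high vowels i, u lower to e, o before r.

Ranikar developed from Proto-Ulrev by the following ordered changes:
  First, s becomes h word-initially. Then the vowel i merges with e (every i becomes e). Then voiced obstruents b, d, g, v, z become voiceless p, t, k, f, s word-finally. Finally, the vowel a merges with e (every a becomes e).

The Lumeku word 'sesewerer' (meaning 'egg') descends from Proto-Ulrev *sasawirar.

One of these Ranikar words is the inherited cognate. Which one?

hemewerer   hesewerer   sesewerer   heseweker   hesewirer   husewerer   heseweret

Ranikar: *sasawirar > hasawirar > hasawerar > hesewerer  (by debuccalisation, vowel merger, vowel merger)

hesewerer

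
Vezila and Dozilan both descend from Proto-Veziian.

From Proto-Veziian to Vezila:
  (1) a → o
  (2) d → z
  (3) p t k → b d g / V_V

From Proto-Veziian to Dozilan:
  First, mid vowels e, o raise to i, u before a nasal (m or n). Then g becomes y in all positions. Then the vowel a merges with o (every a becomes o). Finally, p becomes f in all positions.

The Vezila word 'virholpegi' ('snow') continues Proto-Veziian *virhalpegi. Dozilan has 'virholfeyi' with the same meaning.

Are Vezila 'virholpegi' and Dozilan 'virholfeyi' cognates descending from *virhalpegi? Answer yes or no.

Derive the expected Dozilan reflex of *virhalpegi:
Dozilan: *virhalpegi > virhalpeyi > virholpeyi > virholfeyi  (by unconditioned shift, vowel merger, unconditioned shift)
Dozilan 'virholfeyi' matches the regular reflex exactly, so the pair is cognate.

yes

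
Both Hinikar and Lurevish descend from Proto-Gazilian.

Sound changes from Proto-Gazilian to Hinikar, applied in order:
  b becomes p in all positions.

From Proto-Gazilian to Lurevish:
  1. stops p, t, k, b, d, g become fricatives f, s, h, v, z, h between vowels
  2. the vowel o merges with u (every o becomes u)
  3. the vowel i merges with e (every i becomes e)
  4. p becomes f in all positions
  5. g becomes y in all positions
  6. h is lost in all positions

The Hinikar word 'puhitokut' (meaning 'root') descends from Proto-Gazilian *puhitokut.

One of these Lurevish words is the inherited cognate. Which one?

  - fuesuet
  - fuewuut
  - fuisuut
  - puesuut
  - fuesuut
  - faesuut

Lurevish: *puhitokut > puhisohut > puhisuhut > puhesuhut > fuhesuhut > fuesuut  (by intervocalic lenition, vowel merger, vowel merger, unconditioned shift, h-loss)
The other candidates each miss or misapply at least one Lurevish change.

fuesuut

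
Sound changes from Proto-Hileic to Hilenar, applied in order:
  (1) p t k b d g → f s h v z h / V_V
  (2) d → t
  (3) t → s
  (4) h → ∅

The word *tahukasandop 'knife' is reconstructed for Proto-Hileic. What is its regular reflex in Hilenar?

sauasansop

Hilenar: *tahukasandop
  tahukasandop → tahuhasandop   [intervocalic lenition]
  tahuhasandop → tahuhasantop   [unconditioned shift]
  tahuhasantop → sahuhasansop   [unconditioned shift]
  sahuhasansop → sauasansop   [h-loss]
  giving Hilenar sauasansop.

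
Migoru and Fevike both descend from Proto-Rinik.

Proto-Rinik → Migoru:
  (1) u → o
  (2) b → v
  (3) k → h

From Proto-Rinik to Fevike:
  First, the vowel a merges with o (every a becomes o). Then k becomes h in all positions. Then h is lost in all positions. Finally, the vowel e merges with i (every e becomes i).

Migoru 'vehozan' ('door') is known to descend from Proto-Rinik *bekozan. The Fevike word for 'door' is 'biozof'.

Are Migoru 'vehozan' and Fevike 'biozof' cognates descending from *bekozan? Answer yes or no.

Derive the expected Fevike reflex of *bekozan:
Fevike: *bekozan
  bekozan → bekozon   [vowel merger]
  bekozon → behozon   [unconditioned shift]
  behozon → beozon   [h-loss]
  beozon → biozon   [vowel merger]
  giving Fevike biozon.
The regular Fevike reflex would be 'biozon', but the attested form is 'biozof'. The correspondence is irregular, so they are not cognates (the Fevike form has a different source).

no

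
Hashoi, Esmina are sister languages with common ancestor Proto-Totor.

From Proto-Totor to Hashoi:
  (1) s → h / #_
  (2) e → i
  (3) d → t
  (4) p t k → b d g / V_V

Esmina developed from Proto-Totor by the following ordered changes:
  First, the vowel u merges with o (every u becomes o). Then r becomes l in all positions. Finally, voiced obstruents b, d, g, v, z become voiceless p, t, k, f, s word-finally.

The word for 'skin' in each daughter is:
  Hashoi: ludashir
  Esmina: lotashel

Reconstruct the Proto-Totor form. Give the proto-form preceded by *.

*lutasher

Position 2: Hashoi has u, Esmina has o. Hashoi preserves u here (none of its changes turn any other segment into u), so the proto-segment is *u.
Position 8: Hashoi has r, Esmina has l. Hashoi preserves r here (none of its changes turn any other segment into r), so the proto-segment is *r.
Position 7: Hashoi has i, Esmina has e. Esmina preserves e here (none of its changes turn any other segment into e), so the proto-segment is *e.
Verify the candidate proto-form against each daughter:
Hashoi: *lutasher
  lutasher (rule 1 does not apply)
  lutasher → lutashir   [vowel merger]
  lutashir (rule 3 does not apply)
  lutashir → ludashir   [intervocalic voicing]
  giving Hashoi ludashir.
Esmina: *lutasher
  lutasher → lotasher   [vowel merger]
  lotasher → lotashel   [unconditioned shift]
  lotashel (rule 3 does not apply)
  giving Esmina lotashel.
Only *lutasher yields all of Hashoi ludashir, Esmina lotashel.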